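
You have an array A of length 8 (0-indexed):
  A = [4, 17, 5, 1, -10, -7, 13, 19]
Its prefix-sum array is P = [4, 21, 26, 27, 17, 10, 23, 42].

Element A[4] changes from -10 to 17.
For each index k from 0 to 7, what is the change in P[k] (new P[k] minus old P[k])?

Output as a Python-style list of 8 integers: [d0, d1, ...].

Answer: [0, 0, 0, 0, 27, 27, 27, 27]

Derivation:
Element change: A[4] -10 -> 17, delta = 27
For k < 4: P[k] unchanged, delta_P[k] = 0
For k >= 4: P[k] shifts by exactly 27
Delta array: [0, 0, 0, 0, 27, 27, 27, 27]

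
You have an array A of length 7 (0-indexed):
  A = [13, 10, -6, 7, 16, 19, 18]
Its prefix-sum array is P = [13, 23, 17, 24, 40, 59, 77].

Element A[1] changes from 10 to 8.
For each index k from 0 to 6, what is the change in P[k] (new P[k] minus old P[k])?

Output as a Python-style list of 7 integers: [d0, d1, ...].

Answer: [0, -2, -2, -2, -2, -2, -2]

Derivation:
Element change: A[1] 10 -> 8, delta = -2
For k < 1: P[k] unchanged, delta_P[k] = 0
For k >= 1: P[k] shifts by exactly -2
Delta array: [0, -2, -2, -2, -2, -2, -2]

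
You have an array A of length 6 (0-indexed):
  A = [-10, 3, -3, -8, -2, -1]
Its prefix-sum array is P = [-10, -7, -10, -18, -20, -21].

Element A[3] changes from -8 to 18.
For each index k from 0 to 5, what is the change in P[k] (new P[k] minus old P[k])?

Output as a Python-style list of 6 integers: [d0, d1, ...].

Element change: A[3] -8 -> 18, delta = 26
For k < 3: P[k] unchanged, delta_P[k] = 0
For k >= 3: P[k] shifts by exactly 26
Delta array: [0, 0, 0, 26, 26, 26]

Answer: [0, 0, 0, 26, 26, 26]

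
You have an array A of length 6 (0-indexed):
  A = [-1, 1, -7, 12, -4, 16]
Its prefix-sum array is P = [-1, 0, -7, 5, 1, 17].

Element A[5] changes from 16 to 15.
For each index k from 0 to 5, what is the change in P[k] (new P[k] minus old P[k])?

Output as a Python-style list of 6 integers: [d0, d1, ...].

Answer: [0, 0, 0, 0, 0, -1]

Derivation:
Element change: A[5] 16 -> 15, delta = -1
For k < 5: P[k] unchanged, delta_P[k] = 0
For k >= 5: P[k] shifts by exactly -1
Delta array: [0, 0, 0, 0, 0, -1]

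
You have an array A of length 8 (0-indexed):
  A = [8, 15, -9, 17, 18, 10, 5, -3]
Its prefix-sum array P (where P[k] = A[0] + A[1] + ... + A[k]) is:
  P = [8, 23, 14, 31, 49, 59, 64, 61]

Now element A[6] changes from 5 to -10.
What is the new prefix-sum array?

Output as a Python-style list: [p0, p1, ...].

Change: A[6] 5 -> -10, delta = -15
P[k] for k < 6: unchanged (A[6] not included)
P[k] for k >= 6: shift by delta = -15
  P[0] = 8 + 0 = 8
  P[1] = 23 + 0 = 23
  P[2] = 14 + 0 = 14
  P[3] = 31 + 0 = 31
  P[4] = 49 + 0 = 49
  P[5] = 59 + 0 = 59
  P[6] = 64 + -15 = 49
  P[7] = 61 + -15 = 46

Answer: [8, 23, 14, 31, 49, 59, 49, 46]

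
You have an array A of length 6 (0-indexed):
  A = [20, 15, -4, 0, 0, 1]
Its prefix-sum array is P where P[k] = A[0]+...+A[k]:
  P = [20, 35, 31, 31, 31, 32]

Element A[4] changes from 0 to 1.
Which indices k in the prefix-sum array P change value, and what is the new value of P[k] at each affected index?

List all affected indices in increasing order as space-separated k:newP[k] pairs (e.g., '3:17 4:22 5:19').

P[k] = A[0] + ... + A[k]
P[k] includes A[4] iff k >= 4
Affected indices: 4, 5, ..., 5; delta = 1
  P[4]: 31 + 1 = 32
  P[5]: 32 + 1 = 33

Answer: 4:32 5:33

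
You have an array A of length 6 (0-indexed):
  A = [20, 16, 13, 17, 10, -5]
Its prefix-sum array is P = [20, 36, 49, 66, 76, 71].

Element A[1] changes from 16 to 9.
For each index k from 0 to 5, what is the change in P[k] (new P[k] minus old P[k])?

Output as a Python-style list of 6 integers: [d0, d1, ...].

Element change: A[1] 16 -> 9, delta = -7
For k < 1: P[k] unchanged, delta_P[k] = 0
For k >= 1: P[k] shifts by exactly -7
Delta array: [0, -7, -7, -7, -7, -7]

Answer: [0, -7, -7, -7, -7, -7]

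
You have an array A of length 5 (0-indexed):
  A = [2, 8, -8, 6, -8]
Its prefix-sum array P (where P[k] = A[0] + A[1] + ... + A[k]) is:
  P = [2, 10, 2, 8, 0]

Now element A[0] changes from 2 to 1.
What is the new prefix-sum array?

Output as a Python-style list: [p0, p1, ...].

Answer: [1, 9, 1, 7, -1]

Derivation:
Change: A[0] 2 -> 1, delta = -1
P[k] for k < 0: unchanged (A[0] not included)
P[k] for k >= 0: shift by delta = -1
  P[0] = 2 + -1 = 1
  P[1] = 10 + -1 = 9
  P[2] = 2 + -1 = 1
  P[3] = 8 + -1 = 7
  P[4] = 0 + -1 = -1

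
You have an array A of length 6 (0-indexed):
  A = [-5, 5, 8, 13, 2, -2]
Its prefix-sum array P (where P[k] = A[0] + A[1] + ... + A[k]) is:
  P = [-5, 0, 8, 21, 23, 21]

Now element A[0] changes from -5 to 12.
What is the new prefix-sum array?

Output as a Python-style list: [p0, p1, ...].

Answer: [12, 17, 25, 38, 40, 38]

Derivation:
Change: A[0] -5 -> 12, delta = 17
P[k] for k < 0: unchanged (A[0] not included)
P[k] for k >= 0: shift by delta = 17
  P[0] = -5 + 17 = 12
  P[1] = 0 + 17 = 17
  P[2] = 8 + 17 = 25
  P[3] = 21 + 17 = 38
  P[4] = 23 + 17 = 40
  P[5] = 21 + 17 = 38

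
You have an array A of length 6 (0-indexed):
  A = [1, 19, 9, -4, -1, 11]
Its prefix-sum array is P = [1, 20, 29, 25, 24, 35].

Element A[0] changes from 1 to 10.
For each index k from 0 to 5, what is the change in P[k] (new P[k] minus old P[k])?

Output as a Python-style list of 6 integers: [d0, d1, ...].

Answer: [9, 9, 9, 9, 9, 9]

Derivation:
Element change: A[0] 1 -> 10, delta = 9
For k < 0: P[k] unchanged, delta_P[k] = 0
For k >= 0: P[k] shifts by exactly 9
Delta array: [9, 9, 9, 9, 9, 9]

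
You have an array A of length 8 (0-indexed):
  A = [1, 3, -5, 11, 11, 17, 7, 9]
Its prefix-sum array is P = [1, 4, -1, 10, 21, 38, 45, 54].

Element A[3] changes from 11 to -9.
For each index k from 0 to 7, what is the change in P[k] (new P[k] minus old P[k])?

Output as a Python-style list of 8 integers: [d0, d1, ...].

Answer: [0, 0, 0, -20, -20, -20, -20, -20]

Derivation:
Element change: A[3] 11 -> -9, delta = -20
For k < 3: P[k] unchanged, delta_P[k] = 0
For k >= 3: P[k] shifts by exactly -20
Delta array: [0, 0, 0, -20, -20, -20, -20, -20]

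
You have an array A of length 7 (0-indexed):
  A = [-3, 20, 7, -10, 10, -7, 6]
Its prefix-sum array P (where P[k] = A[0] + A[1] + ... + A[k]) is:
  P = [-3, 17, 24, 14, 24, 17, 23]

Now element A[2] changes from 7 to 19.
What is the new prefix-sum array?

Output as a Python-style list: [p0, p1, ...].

Answer: [-3, 17, 36, 26, 36, 29, 35]

Derivation:
Change: A[2] 7 -> 19, delta = 12
P[k] for k < 2: unchanged (A[2] not included)
P[k] for k >= 2: shift by delta = 12
  P[0] = -3 + 0 = -3
  P[1] = 17 + 0 = 17
  P[2] = 24 + 12 = 36
  P[3] = 14 + 12 = 26
  P[4] = 24 + 12 = 36
  P[5] = 17 + 12 = 29
  P[6] = 23 + 12 = 35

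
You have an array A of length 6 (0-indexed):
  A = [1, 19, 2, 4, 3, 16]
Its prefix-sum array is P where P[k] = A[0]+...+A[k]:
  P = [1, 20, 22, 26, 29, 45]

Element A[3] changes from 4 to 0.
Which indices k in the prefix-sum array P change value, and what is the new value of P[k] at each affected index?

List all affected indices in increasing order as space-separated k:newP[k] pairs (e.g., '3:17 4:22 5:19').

Answer: 3:22 4:25 5:41

Derivation:
P[k] = A[0] + ... + A[k]
P[k] includes A[3] iff k >= 3
Affected indices: 3, 4, ..., 5; delta = -4
  P[3]: 26 + -4 = 22
  P[4]: 29 + -4 = 25
  P[5]: 45 + -4 = 41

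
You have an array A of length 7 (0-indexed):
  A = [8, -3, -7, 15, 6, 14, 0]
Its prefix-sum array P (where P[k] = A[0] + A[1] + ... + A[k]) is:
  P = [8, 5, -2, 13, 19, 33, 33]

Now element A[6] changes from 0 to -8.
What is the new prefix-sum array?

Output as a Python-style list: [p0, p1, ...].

Change: A[6] 0 -> -8, delta = -8
P[k] for k < 6: unchanged (A[6] not included)
P[k] for k >= 6: shift by delta = -8
  P[0] = 8 + 0 = 8
  P[1] = 5 + 0 = 5
  P[2] = -2 + 0 = -2
  P[3] = 13 + 0 = 13
  P[4] = 19 + 0 = 19
  P[5] = 33 + 0 = 33
  P[6] = 33 + -8 = 25

Answer: [8, 5, -2, 13, 19, 33, 25]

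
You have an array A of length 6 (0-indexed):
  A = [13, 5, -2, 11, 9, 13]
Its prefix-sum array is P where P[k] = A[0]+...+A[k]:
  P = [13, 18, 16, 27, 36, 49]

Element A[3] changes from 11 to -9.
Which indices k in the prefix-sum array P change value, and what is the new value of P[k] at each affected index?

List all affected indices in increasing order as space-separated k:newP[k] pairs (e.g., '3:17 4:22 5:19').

Answer: 3:7 4:16 5:29

Derivation:
P[k] = A[0] + ... + A[k]
P[k] includes A[3] iff k >= 3
Affected indices: 3, 4, ..., 5; delta = -20
  P[3]: 27 + -20 = 7
  P[4]: 36 + -20 = 16
  P[5]: 49 + -20 = 29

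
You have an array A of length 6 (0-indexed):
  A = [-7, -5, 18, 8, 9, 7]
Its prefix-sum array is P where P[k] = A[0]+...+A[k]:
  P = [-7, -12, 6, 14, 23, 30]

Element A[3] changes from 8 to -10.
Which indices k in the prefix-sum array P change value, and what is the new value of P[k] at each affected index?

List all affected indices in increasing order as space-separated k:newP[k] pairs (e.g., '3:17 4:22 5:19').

P[k] = A[0] + ... + A[k]
P[k] includes A[3] iff k >= 3
Affected indices: 3, 4, ..., 5; delta = -18
  P[3]: 14 + -18 = -4
  P[4]: 23 + -18 = 5
  P[5]: 30 + -18 = 12

Answer: 3:-4 4:5 5:12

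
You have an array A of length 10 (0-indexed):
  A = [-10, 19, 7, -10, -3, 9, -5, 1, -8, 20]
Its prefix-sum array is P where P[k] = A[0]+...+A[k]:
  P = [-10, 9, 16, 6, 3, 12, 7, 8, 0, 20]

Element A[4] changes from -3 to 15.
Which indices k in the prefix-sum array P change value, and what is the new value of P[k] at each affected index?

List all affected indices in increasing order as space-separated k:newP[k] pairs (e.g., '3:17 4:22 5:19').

Answer: 4:21 5:30 6:25 7:26 8:18 9:38

Derivation:
P[k] = A[0] + ... + A[k]
P[k] includes A[4] iff k >= 4
Affected indices: 4, 5, ..., 9; delta = 18
  P[4]: 3 + 18 = 21
  P[5]: 12 + 18 = 30
  P[6]: 7 + 18 = 25
  P[7]: 8 + 18 = 26
  P[8]: 0 + 18 = 18
  P[9]: 20 + 18 = 38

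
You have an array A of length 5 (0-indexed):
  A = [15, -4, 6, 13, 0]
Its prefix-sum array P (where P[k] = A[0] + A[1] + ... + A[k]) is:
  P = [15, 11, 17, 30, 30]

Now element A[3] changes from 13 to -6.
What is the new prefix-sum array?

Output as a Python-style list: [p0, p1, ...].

Change: A[3] 13 -> -6, delta = -19
P[k] for k < 3: unchanged (A[3] not included)
P[k] for k >= 3: shift by delta = -19
  P[0] = 15 + 0 = 15
  P[1] = 11 + 0 = 11
  P[2] = 17 + 0 = 17
  P[3] = 30 + -19 = 11
  P[4] = 30 + -19 = 11

Answer: [15, 11, 17, 11, 11]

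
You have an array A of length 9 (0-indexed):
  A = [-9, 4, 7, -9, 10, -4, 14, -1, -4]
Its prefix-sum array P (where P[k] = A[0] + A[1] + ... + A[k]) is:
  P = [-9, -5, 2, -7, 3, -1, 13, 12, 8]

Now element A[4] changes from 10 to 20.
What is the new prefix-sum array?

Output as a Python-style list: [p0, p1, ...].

Answer: [-9, -5, 2, -7, 13, 9, 23, 22, 18]

Derivation:
Change: A[4] 10 -> 20, delta = 10
P[k] for k < 4: unchanged (A[4] not included)
P[k] for k >= 4: shift by delta = 10
  P[0] = -9 + 0 = -9
  P[1] = -5 + 0 = -5
  P[2] = 2 + 0 = 2
  P[3] = -7 + 0 = -7
  P[4] = 3 + 10 = 13
  P[5] = -1 + 10 = 9
  P[6] = 13 + 10 = 23
  P[7] = 12 + 10 = 22
  P[8] = 8 + 10 = 18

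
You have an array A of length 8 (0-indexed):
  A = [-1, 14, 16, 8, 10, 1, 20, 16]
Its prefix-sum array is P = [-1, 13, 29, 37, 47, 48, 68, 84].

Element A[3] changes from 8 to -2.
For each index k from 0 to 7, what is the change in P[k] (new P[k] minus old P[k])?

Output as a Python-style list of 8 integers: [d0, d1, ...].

Answer: [0, 0, 0, -10, -10, -10, -10, -10]

Derivation:
Element change: A[3] 8 -> -2, delta = -10
For k < 3: P[k] unchanged, delta_P[k] = 0
For k >= 3: P[k] shifts by exactly -10
Delta array: [0, 0, 0, -10, -10, -10, -10, -10]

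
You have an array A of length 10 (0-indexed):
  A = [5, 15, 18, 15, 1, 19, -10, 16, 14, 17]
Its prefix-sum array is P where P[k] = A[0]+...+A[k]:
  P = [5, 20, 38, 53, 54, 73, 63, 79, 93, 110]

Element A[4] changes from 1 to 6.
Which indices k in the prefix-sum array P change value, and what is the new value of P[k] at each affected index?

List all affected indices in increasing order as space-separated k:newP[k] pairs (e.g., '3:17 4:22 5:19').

Answer: 4:59 5:78 6:68 7:84 8:98 9:115

Derivation:
P[k] = A[0] + ... + A[k]
P[k] includes A[4] iff k >= 4
Affected indices: 4, 5, ..., 9; delta = 5
  P[4]: 54 + 5 = 59
  P[5]: 73 + 5 = 78
  P[6]: 63 + 5 = 68
  P[7]: 79 + 5 = 84
  P[8]: 93 + 5 = 98
  P[9]: 110 + 5 = 115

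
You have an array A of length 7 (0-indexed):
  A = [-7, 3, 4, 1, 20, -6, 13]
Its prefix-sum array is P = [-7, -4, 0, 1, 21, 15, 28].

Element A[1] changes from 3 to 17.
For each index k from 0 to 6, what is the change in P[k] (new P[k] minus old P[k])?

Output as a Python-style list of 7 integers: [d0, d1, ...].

Answer: [0, 14, 14, 14, 14, 14, 14]

Derivation:
Element change: A[1] 3 -> 17, delta = 14
For k < 1: P[k] unchanged, delta_P[k] = 0
For k >= 1: P[k] shifts by exactly 14
Delta array: [0, 14, 14, 14, 14, 14, 14]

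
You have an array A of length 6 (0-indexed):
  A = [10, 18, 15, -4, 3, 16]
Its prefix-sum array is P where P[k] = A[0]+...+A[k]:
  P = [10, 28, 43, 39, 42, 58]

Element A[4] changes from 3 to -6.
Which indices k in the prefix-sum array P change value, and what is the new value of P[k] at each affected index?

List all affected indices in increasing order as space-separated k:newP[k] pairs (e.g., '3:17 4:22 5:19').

P[k] = A[0] + ... + A[k]
P[k] includes A[4] iff k >= 4
Affected indices: 4, 5, ..., 5; delta = -9
  P[4]: 42 + -9 = 33
  P[5]: 58 + -9 = 49

Answer: 4:33 5:49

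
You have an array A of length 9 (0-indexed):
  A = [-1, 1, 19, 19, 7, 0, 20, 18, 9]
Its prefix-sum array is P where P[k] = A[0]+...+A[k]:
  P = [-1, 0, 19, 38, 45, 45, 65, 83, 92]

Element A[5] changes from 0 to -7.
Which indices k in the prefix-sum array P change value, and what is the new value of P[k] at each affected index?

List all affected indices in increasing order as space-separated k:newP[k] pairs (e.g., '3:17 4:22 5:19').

Answer: 5:38 6:58 7:76 8:85

Derivation:
P[k] = A[0] + ... + A[k]
P[k] includes A[5] iff k >= 5
Affected indices: 5, 6, ..., 8; delta = -7
  P[5]: 45 + -7 = 38
  P[6]: 65 + -7 = 58
  P[7]: 83 + -7 = 76
  P[8]: 92 + -7 = 85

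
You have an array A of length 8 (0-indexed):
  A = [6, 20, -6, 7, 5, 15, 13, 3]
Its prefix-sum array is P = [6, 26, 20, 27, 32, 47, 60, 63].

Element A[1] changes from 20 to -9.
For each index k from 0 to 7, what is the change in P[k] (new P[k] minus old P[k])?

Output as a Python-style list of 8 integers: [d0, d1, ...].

Answer: [0, -29, -29, -29, -29, -29, -29, -29]

Derivation:
Element change: A[1] 20 -> -9, delta = -29
For k < 1: P[k] unchanged, delta_P[k] = 0
For k >= 1: P[k] shifts by exactly -29
Delta array: [0, -29, -29, -29, -29, -29, -29, -29]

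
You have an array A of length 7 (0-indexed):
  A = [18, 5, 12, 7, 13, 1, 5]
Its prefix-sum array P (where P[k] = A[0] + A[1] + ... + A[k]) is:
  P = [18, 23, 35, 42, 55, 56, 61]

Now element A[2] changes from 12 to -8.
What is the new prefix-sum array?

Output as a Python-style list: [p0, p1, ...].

Answer: [18, 23, 15, 22, 35, 36, 41]

Derivation:
Change: A[2] 12 -> -8, delta = -20
P[k] for k < 2: unchanged (A[2] not included)
P[k] for k >= 2: shift by delta = -20
  P[0] = 18 + 0 = 18
  P[1] = 23 + 0 = 23
  P[2] = 35 + -20 = 15
  P[3] = 42 + -20 = 22
  P[4] = 55 + -20 = 35
  P[5] = 56 + -20 = 36
  P[6] = 61 + -20 = 41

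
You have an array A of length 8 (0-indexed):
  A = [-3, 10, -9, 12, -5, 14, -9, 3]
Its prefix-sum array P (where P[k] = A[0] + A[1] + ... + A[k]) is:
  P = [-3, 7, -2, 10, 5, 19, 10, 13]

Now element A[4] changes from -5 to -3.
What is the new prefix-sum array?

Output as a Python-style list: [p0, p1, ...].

Change: A[4] -5 -> -3, delta = 2
P[k] for k < 4: unchanged (A[4] not included)
P[k] for k >= 4: shift by delta = 2
  P[0] = -3 + 0 = -3
  P[1] = 7 + 0 = 7
  P[2] = -2 + 0 = -2
  P[3] = 10 + 0 = 10
  P[4] = 5 + 2 = 7
  P[5] = 19 + 2 = 21
  P[6] = 10 + 2 = 12
  P[7] = 13 + 2 = 15

Answer: [-3, 7, -2, 10, 7, 21, 12, 15]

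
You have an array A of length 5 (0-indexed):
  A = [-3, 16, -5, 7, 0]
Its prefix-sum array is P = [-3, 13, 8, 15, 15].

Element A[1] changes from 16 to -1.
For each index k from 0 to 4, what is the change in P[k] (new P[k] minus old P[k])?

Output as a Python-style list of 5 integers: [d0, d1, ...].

Element change: A[1] 16 -> -1, delta = -17
For k < 1: P[k] unchanged, delta_P[k] = 0
For k >= 1: P[k] shifts by exactly -17
Delta array: [0, -17, -17, -17, -17]

Answer: [0, -17, -17, -17, -17]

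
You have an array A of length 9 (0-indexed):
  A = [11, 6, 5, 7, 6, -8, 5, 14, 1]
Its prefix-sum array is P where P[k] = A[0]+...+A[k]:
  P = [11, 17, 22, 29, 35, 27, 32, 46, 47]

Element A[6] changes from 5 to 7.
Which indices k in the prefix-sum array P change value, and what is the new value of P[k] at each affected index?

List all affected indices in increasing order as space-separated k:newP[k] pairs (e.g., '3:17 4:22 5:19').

Answer: 6:34 7:48 8:49

Derivation:
P[k] = A[0] + ... + A[k]
P[k] includes A[6] iff k >= 6
Affected indices: 6, 7, ..., 8; delta = 2
  P[6]: 32 + 2 = 34
  P[7]: 46 + 2 = 48
  P[8]: 47 + 2 = 49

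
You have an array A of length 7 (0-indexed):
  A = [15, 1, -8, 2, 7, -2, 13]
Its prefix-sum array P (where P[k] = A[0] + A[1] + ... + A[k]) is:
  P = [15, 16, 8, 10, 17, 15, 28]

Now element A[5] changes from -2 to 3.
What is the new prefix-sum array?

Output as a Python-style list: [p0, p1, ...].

Answer: [15, 16, 8, 10, 17, 20, 33]

Derivation:
Change: A[5] -2 -> 3, delta = 5
P[k] for k < 5: unchanged (A[5] not included)
P[k] for k >= 5: shift by delta = 5
  P[0] = 15 + 0 = 15
  P[1] = 16 + 0 = 16
  P[2] = 8 + 0 = 8
  P[3] = 10 + 0 = 10
  P[4] = 17 + 0 = 17
  P[5] = 15 + 5 = 20
  P[6] = 28 + 5 = 33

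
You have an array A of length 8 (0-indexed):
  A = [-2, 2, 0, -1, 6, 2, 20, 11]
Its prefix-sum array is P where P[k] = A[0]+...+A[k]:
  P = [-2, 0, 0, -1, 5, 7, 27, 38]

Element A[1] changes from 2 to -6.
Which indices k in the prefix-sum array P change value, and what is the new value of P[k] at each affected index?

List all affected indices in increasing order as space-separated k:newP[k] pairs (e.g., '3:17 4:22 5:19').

P[k] = A[0] + ... + A[k]
P[k] includes A[1] iff k >= 1
Affected indices: 1, 2, ..., 7; delta = -8
  P[1]: 0 + -8 = -8
  P[2]: 0 + -8 = -8
  P[3]: -1 + -8 = -9
  P[4]: 5 + -8 = -3
  P[5]: 7 + -8 = -1
  P[6]: 27 + -8 = 19
  P[7]: 38 + -8 = 30

Answer: 1:-8 2:-8 3:-9 4:-3 5:-1 6:19 7:30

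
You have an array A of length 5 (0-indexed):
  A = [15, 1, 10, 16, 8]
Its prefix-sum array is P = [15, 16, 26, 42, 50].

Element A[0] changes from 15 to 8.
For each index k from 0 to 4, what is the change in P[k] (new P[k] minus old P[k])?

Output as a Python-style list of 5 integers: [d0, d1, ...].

Answer: [-7, -7, -7, -7, -7]

Derivation:
Element change: A[0] 15 -> 8, delta = -7
For k < 0: P[k] unchanged, delta_P[k] = 0
For k >= 0: P[k] shifts by exactly -7
Delta array: [-7, -7, -7, -7, -7]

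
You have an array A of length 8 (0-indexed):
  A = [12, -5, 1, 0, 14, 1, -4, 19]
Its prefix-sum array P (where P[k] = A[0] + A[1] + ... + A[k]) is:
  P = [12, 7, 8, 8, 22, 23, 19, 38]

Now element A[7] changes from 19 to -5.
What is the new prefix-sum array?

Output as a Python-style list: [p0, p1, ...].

Answer: [12, 7, 8, 8, 22, 23, 19, 14]

Derivation:
Change: A[7] 19 -> -5, delta = -24
P[k] for k < 7: unchanged (A[7] not included)
P[k] for k >= 7: shift by delta = -24
  P[0] = 12 + 0 = 12
  P[1] = 7 + 0 = 7
  P[2] = 8 + 0 = 8
  P[3] = 8 + 0 = 8
  P[4] = 22 + 0 = 22
  P[5] = 23 + 0 = 23
  P[6] = 19 + 0 = 19
  P[7] = 38 + -24 = 14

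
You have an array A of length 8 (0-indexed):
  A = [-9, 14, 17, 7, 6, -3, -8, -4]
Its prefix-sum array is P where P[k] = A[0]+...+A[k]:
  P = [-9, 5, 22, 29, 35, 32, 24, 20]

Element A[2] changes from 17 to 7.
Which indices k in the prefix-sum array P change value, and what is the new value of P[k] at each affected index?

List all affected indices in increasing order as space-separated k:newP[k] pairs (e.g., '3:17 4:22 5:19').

P[k] = A[0] + ... + A[k]
P[k] includes A[2] iff k >= 2
Affected indices: 2, 3, ..., 7; delta = -10
  P[2]: 22 + -10 = 12
  P[3]: 29 + -10 = 19
  P[4]: 35 + -10 = 25
  P[5]: 32 + -10 = 22
  P[6]: 24 + -10 = 14
  P[7]: 20 + -10 = 10

Answer: 2:12 3:19 4:25 5:22 6:14 7:10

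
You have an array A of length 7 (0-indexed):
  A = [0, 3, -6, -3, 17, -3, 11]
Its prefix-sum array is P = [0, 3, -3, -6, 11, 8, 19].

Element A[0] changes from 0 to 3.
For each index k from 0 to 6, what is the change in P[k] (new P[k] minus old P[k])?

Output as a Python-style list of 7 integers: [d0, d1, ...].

Element change: A[0] 0 -> 3, delta = 3
For k < 0: P[k] unchanged, delta_P[k] = 0
For k >= 0: P[k] shifts by exactly 3
Delta array: [3, 3, 3, 3, 3, 3, 3]

Answer: [3, 3, 3, 3, 3, 3, 3]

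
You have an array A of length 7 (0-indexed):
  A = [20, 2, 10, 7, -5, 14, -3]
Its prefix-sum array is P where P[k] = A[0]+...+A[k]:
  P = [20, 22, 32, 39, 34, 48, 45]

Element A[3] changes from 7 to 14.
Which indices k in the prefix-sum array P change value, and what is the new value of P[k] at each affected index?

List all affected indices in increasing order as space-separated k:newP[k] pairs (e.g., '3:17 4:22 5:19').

P[k] = A[0] + ... + A[k]
P[k] includes A[3] iff k >= 3
Affected indices: 3, 4, ..., 6; delta = 7
  P[3]: 39 + 7 = 46
  P[4]: 34 + 7 = 41
  P[5]: 48 + 7 = 55
  P[6]: 45 + 7 = 52

Answer: 3:46 4:41 5:55 6:52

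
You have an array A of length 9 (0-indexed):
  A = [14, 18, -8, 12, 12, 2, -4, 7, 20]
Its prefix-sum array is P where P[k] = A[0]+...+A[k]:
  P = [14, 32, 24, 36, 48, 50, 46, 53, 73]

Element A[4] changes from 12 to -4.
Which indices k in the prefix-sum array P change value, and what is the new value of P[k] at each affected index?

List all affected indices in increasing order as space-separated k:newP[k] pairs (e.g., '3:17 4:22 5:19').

P[k] = A[0] + ... + A[k]
P[k] includes A[4] iff k >= 4
Affected indices: 4, 5, ..., 8; delta = -16
  P[4]: 48 + -16 = 32
  P[5]: 50 + -16 = 34
  P[6]: 46 + -16 = 30
  P[7]: 53 + -16 = 37
  P[8]: 73 + -16 = 57

Answer: 4:32 5:34 6:30 7:37 8:57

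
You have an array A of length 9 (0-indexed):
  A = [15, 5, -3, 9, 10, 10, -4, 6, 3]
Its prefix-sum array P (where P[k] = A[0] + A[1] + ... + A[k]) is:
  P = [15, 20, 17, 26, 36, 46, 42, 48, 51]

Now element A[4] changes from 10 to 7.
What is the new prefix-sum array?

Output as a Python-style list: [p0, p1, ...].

Change: A[4] 10 -> 7, delta = -3
P[k] for k < 4: unchanged (A[4] not included)
P[k] for k >= 4: shift by delta = -3
  P[0] = 15 + 0 = 15
  P[1] = 20 + 0 = 20
  P[2] = 17 + 0 = 17
  P[3] = 26 + 0 = 26
  P[4] = 36 + -3 = 33
  P[5] = 46 + -3 = 43
  P[6] = 42 + -3 = 39
  P[7] = 48 + -3 = 45
  P[8] = 51 + -3 = 48

Answer: [15, 20, 17, 26, 33, 43, 39, 45, 48]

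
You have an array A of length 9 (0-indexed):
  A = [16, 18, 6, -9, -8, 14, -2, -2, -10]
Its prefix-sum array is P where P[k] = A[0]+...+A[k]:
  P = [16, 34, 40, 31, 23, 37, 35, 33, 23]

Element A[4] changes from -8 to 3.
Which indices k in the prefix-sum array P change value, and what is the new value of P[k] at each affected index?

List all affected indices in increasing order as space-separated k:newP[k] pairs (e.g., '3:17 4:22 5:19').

P[k] = A[0] + ... + A[k]
P[k] includes A[4] iff k >= 4
Affected indices: 4, 5, ..., 8; delta = 11
  P[4]: 23 + 11 = 34
  P[5]: 37 + 11 = 48
  P[6]: 35 + 11 = 46
  P[7]: 33 + 11 = 44
  P[8]: 23 + 11 = 34

Answer: 4:34 5:48 6:46 7:44 8:34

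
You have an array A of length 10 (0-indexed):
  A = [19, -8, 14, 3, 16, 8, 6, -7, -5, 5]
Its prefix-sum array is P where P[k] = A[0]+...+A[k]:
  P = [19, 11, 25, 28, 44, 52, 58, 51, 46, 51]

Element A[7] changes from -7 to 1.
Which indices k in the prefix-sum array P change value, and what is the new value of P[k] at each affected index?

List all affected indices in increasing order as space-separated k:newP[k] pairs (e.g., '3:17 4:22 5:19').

P[k] = A[0] + ... + A[k]
P[k] includes A[7] iff k >= 7
Affected indices: 7, 8, ..., 9; delta = 8
  P[7]: 51 + 8 = 59
  P[8]: 46 + 8 = 54
  P[9]: 51 + 8 = 59

Answer: 7:59 8:54 9:59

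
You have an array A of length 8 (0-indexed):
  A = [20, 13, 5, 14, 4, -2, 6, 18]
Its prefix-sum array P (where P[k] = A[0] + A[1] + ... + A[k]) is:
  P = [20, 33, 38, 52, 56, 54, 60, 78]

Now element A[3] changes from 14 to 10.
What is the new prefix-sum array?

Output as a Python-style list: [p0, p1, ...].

Answer: [20, 33, 38, 48, 52, 50, 56, 74]

Derivation:
Change: A[3] 14 -> 10, delta = -4
P[k] for k < 3: unchanged (A[3] not included)
P[k] for k >= 3: shift by delta = -4
  P[0] = 20 + 0 = 20
  P[1] = 33 + 0 = 33
  P[2] = 38 + 0 = 38
  P[3] = 52 + -4 = 48
  P[4] = 56 + -4 = 52
  P[5] = 54 + -4 = 50
  P[6] = 60 + -4 = 56
  P[7] = 78 + -4 = 74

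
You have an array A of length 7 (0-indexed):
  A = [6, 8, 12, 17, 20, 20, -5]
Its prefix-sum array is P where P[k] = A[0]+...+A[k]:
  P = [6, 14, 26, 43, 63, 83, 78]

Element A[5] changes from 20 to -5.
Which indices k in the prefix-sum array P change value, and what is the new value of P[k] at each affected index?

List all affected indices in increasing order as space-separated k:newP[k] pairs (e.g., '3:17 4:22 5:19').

P[k] = A[0] + ... + A[k]
P[k] includes A[5] iff k >= 5
Affected indices: 5, 6, ..., 6; delta = -25
  P[5]: 83 + -25 = 58
  P[6]: 78 + -25 = 53

Answer: 5:58 6:53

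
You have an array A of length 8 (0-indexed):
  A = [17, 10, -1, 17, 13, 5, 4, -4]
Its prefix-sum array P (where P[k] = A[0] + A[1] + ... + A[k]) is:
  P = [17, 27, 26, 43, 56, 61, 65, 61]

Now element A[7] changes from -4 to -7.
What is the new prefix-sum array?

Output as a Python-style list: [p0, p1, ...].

Change: A[7] -4 -> -7, delta = -3
P[k] for k < 7: unchanged (A[7] not included)
P[k] for k >= 7: shift by delta = -3
  P[0] = 17 + 0 = 17
  P[1] = 27 + 0 = 27
  P[2] = 26 + 0 = 26
  P[3] = 43 + 0 = 43
  P[4] = 56 + 0 = 56
  P[5] = 61 + 0 = 61
  P[6] = 65 + 0 = 65
  P[7] = 61 + -3 = 58

Answer: [17, 27, 26, 43, 56, 61, 65, 58]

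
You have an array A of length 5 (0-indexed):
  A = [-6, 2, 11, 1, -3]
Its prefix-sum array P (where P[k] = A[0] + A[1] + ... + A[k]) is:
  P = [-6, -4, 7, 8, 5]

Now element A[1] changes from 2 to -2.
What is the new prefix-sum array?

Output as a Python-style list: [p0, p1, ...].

Answer: [-6, -8, 3, 4, 1]

Derivation:
Change: A[1] 2 -> -2, delta = -4
P[k] for k < 1: unchanged (A[1] not included)
P[k] for k >= 1: shift by delta = -4
  P[0] = -6 + 0 = -6
  P[1] = -4 + -4 = -8
  P[2] = 7 + -4 = 3
  P[3] = 8 + -4 = 4
  P[4] = 5 + -4 = 1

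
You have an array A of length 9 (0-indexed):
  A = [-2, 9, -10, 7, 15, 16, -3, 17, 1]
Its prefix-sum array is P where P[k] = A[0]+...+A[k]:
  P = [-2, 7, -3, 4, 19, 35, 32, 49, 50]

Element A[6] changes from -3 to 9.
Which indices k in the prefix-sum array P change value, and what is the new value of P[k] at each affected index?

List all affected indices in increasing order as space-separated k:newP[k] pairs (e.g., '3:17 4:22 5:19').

P[k] = A[0] + ... + A[k]
P[k] includes A[6] iff k >= 6
Affected indices: 6, 7, ..., 8; delta = 12
  P[6]: 32 + 12 = 44
  P[7]: 49 + 12 = 61
  P[8]: 50 + 12 = 62

Answer: 6:44 7:61 8:62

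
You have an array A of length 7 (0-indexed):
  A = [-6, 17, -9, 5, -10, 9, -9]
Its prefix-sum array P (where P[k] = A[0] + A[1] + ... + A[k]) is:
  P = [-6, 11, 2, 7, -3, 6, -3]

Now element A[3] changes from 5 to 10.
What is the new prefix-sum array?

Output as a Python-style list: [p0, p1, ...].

Answer: [-6, 11, 2, 12, 2, 11, 2]

Derivation:
Change: A[3] 5 -> 10, delta = 5
P[k] for k < 3: unchanged (A[3] not included)
P[k] for k >= 3: shift by delta = 5
  P[0] = -6 + 0 = -6
  P[1] = 11 + 0 = 11
  P[2] = 2 + 0 = 2
  P[3] = 7 + 5 = 12
  P[4] = -3 + 5 = 2
  P[5] = 6 + 5 = 11
  P[6] = -3 + 5 = 2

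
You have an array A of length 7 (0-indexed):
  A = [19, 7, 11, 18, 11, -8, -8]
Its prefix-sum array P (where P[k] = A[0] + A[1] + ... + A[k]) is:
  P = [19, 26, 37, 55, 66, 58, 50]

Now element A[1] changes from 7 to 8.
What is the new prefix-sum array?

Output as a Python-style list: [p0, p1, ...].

Answer: [19, 27, 38, 56, 67, 59, 51]

Derivation:
Change: A[1] 7 -> 8, delta = 1
P[k] for k < 1: unchanged (A[1] not included)
P[k] for k >= 1: shift by delta = 1
  P[0] = 19 + 0 = 19
  P[1] = 26 + 1 = 27
  P[2] = 37 + 1 = 38
  P[3] = 55 + 1 = 56
  P[4] = 66 + 1 = 67
  P[5] = 58 + 1 = 59
  P[6] = 50 + 1 = 51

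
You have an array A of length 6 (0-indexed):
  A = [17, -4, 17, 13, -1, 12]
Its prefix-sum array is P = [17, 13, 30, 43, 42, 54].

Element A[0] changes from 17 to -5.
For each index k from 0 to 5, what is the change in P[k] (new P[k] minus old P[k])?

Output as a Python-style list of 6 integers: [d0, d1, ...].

Answer: [-22, -22, -22, -22, -22, -22]

Derivation:
Element change: A[0] 17 -> -5, delta = -22
For k < 0: P[k] unchanged, delta_P[k] = 0
For k >= 0: P[k] shifts by exactly -22
Delta array: [-22, -22, -22, -22, -22, -22]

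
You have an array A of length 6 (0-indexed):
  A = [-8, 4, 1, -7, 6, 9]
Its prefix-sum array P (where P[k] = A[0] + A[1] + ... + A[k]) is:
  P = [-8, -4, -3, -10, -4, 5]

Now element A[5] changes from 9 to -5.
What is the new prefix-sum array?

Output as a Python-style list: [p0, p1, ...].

Change: A[5] 9 -> -5, delta = -14
P[k] for k < 5: unchanged (A[5] not included)
P[k] for k >= 5: shift by delta = -14
  P[0] = -8 + 0 = -8
  P[1] = -4 + 0 = -4
  P[2] = -3 + 0 = -3
  P[3] = -10 + 0 = -10
  P[4] = -4 + 0 = -4
  P[5] = 5 + -14 = -9

Answer: [-8, -4, -3, -10, -4, -9]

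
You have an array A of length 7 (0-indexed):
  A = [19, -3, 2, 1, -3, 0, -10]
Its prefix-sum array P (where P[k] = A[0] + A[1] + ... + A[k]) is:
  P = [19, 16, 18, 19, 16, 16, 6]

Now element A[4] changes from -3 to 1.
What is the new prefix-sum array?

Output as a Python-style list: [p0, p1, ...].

Answer: [19, 16, 18, 19, 20, 20, 10]

Derivation:
Change: A[4] -3 -> 1, delta = 4
P[k] for k < 4: unchanged (A[4] not included)
P[k] for k >= 4: shift by delta = 4
  P[0] = 19 + 0 = 19
  P[1] = 16 + 0 = 16
  P[2] = 18 + 0 = 18
  P[3] = 19 + 0 = 19
  P[4] = 16 + 4 = 20
  P[5] = 16 + 4 = 20
  P[6] = 6 + 4 = 10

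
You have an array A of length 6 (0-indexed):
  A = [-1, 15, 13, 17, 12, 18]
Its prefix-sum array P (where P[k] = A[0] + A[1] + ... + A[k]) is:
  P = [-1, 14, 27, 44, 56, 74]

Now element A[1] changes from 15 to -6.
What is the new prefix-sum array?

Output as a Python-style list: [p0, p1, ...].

Change: A[1] 15 -> -6, delta = -21
P[k] for k < 1: unchanged (A[1] not included)
P[k] for k >= 1: shift by delta = -21
  P[0] = -1 + 0 = -1
  P[1] = 14 + -21 = -7
  P[2] = 27 + -21 = 6
  P[3] = 44 + -21 = 23
  P[4] = 56 + -21 = 35
  P[5] = 74 + -21 = 53

Answer: [-1, -7, 6, 23, 35, 53]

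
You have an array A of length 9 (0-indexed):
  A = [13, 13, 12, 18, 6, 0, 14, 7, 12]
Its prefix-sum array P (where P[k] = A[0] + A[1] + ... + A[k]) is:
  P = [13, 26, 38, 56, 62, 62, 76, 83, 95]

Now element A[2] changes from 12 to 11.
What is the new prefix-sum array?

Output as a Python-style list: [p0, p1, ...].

Change: A[2] 12 -> 11, delta = -1
P[k] for k < 2: unchanged (A[2] not included)
P[k] for k >= 2: shift by delta = -1
  P[0] = 13 + 0 = 13
  P[1] = 26 + 0 = 26
  P[2] = 38 + -1 = 37
  P[3] = 56 + -1 = 55
  P[4] = 62 + -1 = 61
  P[5] = 62 + -1 = 61
  P[6] = 76 + -1 = 75
  P[7] = 83 + -1 = 82
  P[8] = 95 + -1 = 94

Answer: [13, 26, 37, 55, 61, 61, 75, 82, 94]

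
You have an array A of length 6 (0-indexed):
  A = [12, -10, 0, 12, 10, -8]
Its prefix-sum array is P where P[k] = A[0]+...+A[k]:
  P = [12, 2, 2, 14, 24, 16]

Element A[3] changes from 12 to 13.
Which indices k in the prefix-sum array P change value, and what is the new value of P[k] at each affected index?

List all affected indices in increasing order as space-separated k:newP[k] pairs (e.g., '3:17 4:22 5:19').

P[k] = A[0] + ... + A[k]
P[k] includes A[3] iff k >= 3
Affected indices: 3, 4, ..., 5; delta = 1
  P[3]: 14 + 1 = 15
  P[4]: 24 + 1 = 25
  P[5]: 16 + 1 = 17

Answer: 3:15 4:25 5:17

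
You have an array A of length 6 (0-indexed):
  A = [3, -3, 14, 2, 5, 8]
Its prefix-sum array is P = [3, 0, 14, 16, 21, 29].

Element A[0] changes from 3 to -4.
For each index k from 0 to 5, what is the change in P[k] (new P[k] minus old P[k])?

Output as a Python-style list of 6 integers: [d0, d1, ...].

Answer: [-7, -7, -7, -7, -7, -7]

Derivation:
Element change: A[0] 3 -> -4, delta = -7
For k < 0: P[k] unchanged, delta_P[k] = 0
For k >= 0: P[k] shifts by exactly -7
Delta array: [-7, -7, -7, -7, -7, -7]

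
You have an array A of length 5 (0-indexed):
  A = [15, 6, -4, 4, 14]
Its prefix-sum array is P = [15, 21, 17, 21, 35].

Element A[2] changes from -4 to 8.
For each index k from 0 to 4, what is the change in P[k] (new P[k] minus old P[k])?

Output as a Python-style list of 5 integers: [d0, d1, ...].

Element change: A[2] -4 -> 8, delta = 12
For k < 2: P[k] unchanged, delta_P[k] = 0
For k >= 2: P[k] shifts by exactly 12
Delta array: [0, 0, 12, 12, 12]

Answer: [0, 0, 12, 12, 12]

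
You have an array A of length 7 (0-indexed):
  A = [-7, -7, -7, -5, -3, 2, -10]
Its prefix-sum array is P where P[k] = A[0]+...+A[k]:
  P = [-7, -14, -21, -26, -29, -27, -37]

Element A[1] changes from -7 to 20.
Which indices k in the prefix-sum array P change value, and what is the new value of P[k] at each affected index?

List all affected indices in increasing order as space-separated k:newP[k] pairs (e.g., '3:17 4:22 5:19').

Answer: 1:13 2:6 3:1 4:-2 5:0 6:-10

Derivation:
P[k] = A[0] + ... + A[k]
P[k] includes A[1] iff k >= 1
Affected indices: 1, 2, ..., 6; delta = 27
  P[1]: -14 + 27 = 13
  P[2]: -21 + 27 = 6
  P[3]: -26 + 27 = 1
  P[4]: -29 + 27 = -2
  P[5]: -27 + 27 = 0
  P[6]: -37 + 27 = -10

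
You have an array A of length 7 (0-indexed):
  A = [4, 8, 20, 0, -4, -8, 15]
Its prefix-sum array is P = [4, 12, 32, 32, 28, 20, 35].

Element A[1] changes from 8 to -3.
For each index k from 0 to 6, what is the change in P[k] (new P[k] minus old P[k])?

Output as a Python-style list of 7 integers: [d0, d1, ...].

Answer: [0, -11, -11, -11, -11, -11, -11]

Derivation:
Element change: A[1] 8 -> -3, delta = -11
For k < 1: P[k] unchanged, delta_P[k] = 0
For k >= 1: P[k] shifts by exactly -11
Delta array: [0, -11, -11, -11, -11, -11, -11]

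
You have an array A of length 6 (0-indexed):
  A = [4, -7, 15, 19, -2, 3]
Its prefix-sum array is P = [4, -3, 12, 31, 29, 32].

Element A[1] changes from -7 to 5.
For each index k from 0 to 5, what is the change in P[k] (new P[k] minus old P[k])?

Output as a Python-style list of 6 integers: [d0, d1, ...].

Answer: [0, 12, 12, 12, 12, 12]

Derivation:
Element change: A[1] -7 -> 5, delta = 12
For k < 1: P[k] unchanged, delta_P[k] = 0
For k >= 1: P[k] shifts by exactly 12
Delta array: [0, 12, 12, 12, 12, 12]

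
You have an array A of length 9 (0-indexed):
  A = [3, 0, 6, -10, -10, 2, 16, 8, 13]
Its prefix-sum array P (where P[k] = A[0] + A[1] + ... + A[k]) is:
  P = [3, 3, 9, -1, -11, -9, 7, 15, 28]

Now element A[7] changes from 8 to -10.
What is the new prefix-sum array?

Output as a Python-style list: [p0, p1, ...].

Change: A[7] 8 -> -10, delta = -18
P[k] for k < 7: unchanged (A[7] not included)
P[k] for k >= 7: shift by delta = -18
  P[0] = 3 + 0 = 3
  P[1] = 3 + 0 = 3
  P[2] = 9 + 0 = 9
  P[3] = -1 + 0 = -1
  P[4] = -11 + 0 = -11
  P[5] = -9 + 0 = -9
  P[6] = 7 + 0 = 7
  P[7] = 15 + -18 = -3
  P[8] = 28 + -18 = 10

Answer: [3, 3, 9, -1, -11, -9, 7, -3, 10]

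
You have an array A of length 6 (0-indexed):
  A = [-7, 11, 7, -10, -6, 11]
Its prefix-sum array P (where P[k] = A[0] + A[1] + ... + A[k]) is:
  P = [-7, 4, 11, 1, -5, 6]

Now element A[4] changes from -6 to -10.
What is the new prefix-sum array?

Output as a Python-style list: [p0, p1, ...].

Answer: [-7, 4, 11, 1, -9, 2]

Derivation:
Change: A[4] -6 -> -10, delta = -4
P[k] for k < 4: unchanged (A[4] not included)
P[k] for k >= 4: shift by delta = -4
  P[0] = -7 + 0 = -7
  P[1] = 4 + 0 = 4
  P[2] = 11 + 0 = 11
  P[3] = 1 + 0 = 1
  P[4] = -5 + -4 = -9
  P[5] = 6 + -4 = 2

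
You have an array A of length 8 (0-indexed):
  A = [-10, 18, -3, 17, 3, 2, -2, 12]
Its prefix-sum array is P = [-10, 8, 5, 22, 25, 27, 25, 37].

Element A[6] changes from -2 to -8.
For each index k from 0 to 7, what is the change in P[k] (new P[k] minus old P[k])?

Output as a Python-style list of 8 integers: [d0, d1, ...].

Element change: A[6] -2 -> -8, delta = -6
For k < 6: P[k] unchanged, delta_P[k] = 0
For k >= 6: P[k] shifts by exactly -6
Delta array: [0, 0, 0, 0, 0, 0, -6, -6]

Answer: [0, 0, 0, 0, 0, 0, -6, -6]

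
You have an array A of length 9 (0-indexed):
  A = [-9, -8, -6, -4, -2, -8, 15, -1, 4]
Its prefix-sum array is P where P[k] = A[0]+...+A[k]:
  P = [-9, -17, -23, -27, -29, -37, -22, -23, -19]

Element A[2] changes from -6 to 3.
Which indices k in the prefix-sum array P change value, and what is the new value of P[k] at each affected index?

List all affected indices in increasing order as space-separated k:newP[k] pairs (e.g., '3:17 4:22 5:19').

Answer: 2:-14 3:-18 4:-20 5:-28 6:-13 7:-14 8:-10

Derivation:
P[k] = A[0] + ... + A[k]
P[k] includes A[2] iff k >= 2
Affected indices: 2, 3, ..., 8; delta = 9
  P[2]: -23 + 9 = -14
  P[3]: -27 + 9 = -18
  P[4]: -29 + 9 = -20
  P[5]: -37 + 9 = -28
  P[6]: -22 + 9 = -13
  P[7]: -23 + 9 = -14
  P[8]: -19 + 9 = -10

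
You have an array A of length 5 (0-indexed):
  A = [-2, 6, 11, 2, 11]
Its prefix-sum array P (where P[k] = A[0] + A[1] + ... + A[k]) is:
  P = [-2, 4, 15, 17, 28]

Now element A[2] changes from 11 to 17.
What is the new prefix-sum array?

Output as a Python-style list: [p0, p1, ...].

Change: A[2] 11 -> 17, delta = 6
P[k] for k < 2: unchanged (A[2] not included)
P[k] for k >= 2: shift by delta = 6
  P[0] = -2 + 0 = -2
  P[1] = 4 + 0 = 4
  P[2] = 15 + 6 = 21
  P[3] = 17 + 6 = 23
  P[4] = 28 + 6 = 34

Answer: [-2, 4, 21, 23, 34]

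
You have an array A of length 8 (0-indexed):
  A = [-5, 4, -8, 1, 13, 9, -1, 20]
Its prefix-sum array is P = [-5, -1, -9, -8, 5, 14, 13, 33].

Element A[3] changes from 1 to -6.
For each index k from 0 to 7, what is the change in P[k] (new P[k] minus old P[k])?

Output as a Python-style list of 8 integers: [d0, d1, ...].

Element change: A[3] 1 -> -6, delta = -7
For k < 3: P[k] unchanged, delta_P[k] = 0
For k >= 3: P[k] shifts by exactly -7
Delta array: [0, 0, 0, -7, -7, -7, -7, -7]

Answer: [0, 0, 0, -7, -7, -7, -7, -7]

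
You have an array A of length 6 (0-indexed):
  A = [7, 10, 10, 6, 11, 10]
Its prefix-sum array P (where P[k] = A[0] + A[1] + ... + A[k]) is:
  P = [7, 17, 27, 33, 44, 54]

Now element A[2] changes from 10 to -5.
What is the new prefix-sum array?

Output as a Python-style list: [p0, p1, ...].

Answer: [7, 17, 12, 18, 29, 39]

Derivation:
Change: A[2] 10 -> -5, delta = -15
P[k] for k < 2: unchanged (A[2] not included)
P[k] for k >= 2: shift by delta = -15
  P[0] = 7 + 0 = 7
  P[1] = 17 + 0 = 17
  P[2] = 27 + -15 = 12
  P[3] = 33 + -15 = 18
  P[4] = 44 + -15 = 29
  P[5] = 54 + -15 = 39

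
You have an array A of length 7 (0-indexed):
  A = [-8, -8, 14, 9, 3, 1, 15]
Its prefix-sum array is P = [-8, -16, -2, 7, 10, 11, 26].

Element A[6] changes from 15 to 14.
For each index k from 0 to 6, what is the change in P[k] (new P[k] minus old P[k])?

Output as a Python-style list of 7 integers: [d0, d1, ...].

Answer: [0, 0, 0, 0, 0, 0, -1]

Derivation:
Element change: A[6] 15 -> 14, delta = -1
For k < 6: P[k] unchanged, delta_P[k] = 0
For k >= 6: P[k] shifts by exactly -1
Delta array: [0, 0, 0, 0, 0, 0, -1]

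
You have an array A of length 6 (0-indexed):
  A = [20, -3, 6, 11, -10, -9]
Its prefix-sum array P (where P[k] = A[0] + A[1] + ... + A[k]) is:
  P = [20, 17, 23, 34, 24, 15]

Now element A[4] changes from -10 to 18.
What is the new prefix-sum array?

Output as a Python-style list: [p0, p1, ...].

Change: A[4] -10 -> 18, delta = 28
P[k] for k < 4: unchanged (A[4] not included)
P[k] for k >= 4: shift by delta = 28
  P[0] = 20 + 0 = 20
  P[1] = 17 + 0 = 17
  P[2] = 23 + 0 = 23
  P[3] = 34 + 0 = 34
  P[4] = 24 + 28 = 52
  P[5] = 15 + 28 = 43

Answer: [20, 17, 23, 34, 52, 43]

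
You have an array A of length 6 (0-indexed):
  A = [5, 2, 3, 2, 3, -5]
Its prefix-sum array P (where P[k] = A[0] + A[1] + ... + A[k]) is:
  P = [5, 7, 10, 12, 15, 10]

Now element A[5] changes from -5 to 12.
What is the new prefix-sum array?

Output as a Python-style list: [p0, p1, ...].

Answer: [5, 7, 10, 12, 15, 27]

Derivation:
Change: A[5] -5 -> 12, delta = 17
P[k] for k < 5: unchanged (A[5] not included)
P[k] for k >= 5: shift by delta = 17
  P[0] = 5 + 0 = 5
  P[1] = 7 + 0 = 7
  P[2] = 10 + 0 = 10
  P[3] = 12 + 0 = 12
  P[4] = 15 + 0 = 15
  P[5] = 10 + 17 = 27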